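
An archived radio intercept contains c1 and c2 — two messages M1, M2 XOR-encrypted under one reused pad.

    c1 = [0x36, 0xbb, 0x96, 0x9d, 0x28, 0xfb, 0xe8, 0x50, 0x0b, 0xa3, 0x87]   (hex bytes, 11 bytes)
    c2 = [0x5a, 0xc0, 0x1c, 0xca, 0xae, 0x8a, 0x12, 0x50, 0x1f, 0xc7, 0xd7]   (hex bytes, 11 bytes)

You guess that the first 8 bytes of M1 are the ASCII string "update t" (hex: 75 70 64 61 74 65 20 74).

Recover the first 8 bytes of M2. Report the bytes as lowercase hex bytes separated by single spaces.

First, c1 ⊕ c2 = (M1 ⊕ K) ⊕ (M2 ⊕ K) = M1 ⊕ M2, so the key drops out. Then M2 = (M1 ⊕ M2) ⊕ M1 over the first 8 bytes.
byte 0: (36 xor 5a) xor 75 = 6c xor 75 = 19
byte 1: (bb xor c0) xor 70 = 7b xor 70 = 0b
byte 2: (96 xor 1c) xor 64 = 8a xor 64 = ee
byte 3: (9d xor ca) xor 61 = 57 xor 61 = 36
byte 4: (28 xor ae) xor 74 = 86 xor 74 = f2
byte 5: (fb xor 8a) xor 65 = 71 xor 65 = 14
byte 6: (e8 xor 12) xor 20 = fa xor 20 = da
byte 7: (50 xor 50) xor 74 = 00 xor 74 = 74

19 0b ee 36 f2 14 da 74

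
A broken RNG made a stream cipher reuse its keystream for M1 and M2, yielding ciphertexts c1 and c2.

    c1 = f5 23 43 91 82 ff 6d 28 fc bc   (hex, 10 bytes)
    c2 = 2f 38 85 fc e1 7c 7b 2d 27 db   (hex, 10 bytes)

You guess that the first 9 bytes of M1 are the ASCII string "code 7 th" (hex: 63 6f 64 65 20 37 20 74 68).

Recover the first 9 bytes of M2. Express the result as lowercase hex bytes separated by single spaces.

First, c1 ⊕ c2 = (M1 ⊕ K) ⊕ (M2 ⊕ K) = M1 ⊕ M2, so the key drops out. Then M2 = (M1 ⊕ M2) ⊕ M1 over the first 9 bytes.
byte 0: (f5 XOR 2f) XOR 63 = da XOR 63 = b9
byte 1: (23 XOR 38) XOR 6f = 1b XOR 6f = 74
byte 2: (43 XOR 85) XOR 64 = c6 XOR 64 = a2
byte 3: (91 XOR fc) XOR 65 = 6d XOR 65 = 08
byte 4: (82 XOR e1) XOR 20 = 63 XOR 20 = 43
byte 5: (ff XOR 7c) XOR 37 = 83 XOR 37 = b4
byte 6: (6d XOR 7b) XOR 20 = 16 XOR 20 = 36
byte 7: (28 XOR 2d) XOR 74 = 05 XOR 74 = 71
byte 8: (fc XOR 27) XOR 68 = db XOR 68 = b3

b9 74 a2 08 43 b4 36 71 b3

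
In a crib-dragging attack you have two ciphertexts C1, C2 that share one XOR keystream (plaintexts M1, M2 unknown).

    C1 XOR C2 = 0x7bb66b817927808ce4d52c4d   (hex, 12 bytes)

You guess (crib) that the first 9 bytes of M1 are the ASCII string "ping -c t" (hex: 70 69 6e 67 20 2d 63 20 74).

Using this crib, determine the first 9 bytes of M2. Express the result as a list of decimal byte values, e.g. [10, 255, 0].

Since C1 ⊕ C2 = M1 ⊕ M2, XORing with the guessed M1 bytes yields the corresponding M2 bytes: M2 = (C1 ⊕ C2) ⊕ M1.
7b ^ 70 = 0b
b6 ^ 69 = df
6b ^ 6e = 05
81 ^ 67 = e6
79 ^ 20 = 59
27 ^ 2d = 0a
80 ^ 63 = e3
8c ^ 20 = ac
e4 ^ 74 = 90

[11, 223, 5, 230, 89, 10, 227, 172, 144]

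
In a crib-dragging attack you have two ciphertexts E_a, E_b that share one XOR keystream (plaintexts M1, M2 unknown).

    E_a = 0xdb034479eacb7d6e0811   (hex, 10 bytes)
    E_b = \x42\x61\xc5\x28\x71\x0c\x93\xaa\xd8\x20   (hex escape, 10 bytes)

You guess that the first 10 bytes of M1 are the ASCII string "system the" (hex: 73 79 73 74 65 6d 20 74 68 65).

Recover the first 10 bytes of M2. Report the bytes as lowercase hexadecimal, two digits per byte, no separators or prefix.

First, E_a ⊕ E_b = (M1 ⊕ K) ⊕ (M2 ⊕ K) = M1 ⊕ M2, so the key drops out. Then M2 = (M1 ⊕ M2) ⊕ M1 over the first 10 bytes.
byte 0: (db xor 42) xor 73 = 99 xor 73 = ea
byte 1: (03 xor 61) xor 79 = 62 xor 79 = 1b
byte 2: (44 xor c5) xor 73 = 81 xor 73 = f2
byte 3: (79 xor 28) xor 74 = 51 xor 74 = 25
byte 4: (ea xor 71) xor 65 = 9b xor 65 = fe
byte 5: (cb xor 0c) xor 6d = c7 xor 6d = aa
byte 6: (7d xor 93) xor 20 = ee xor 20 = ce
byte 7: (6e xor aa) xor 74 = c4 xor 74 = b0
byte 8: (08 xor d8) xor 68 = d0 xor 68 = b8
byte 9: (11 xor 20) xor 65 = 31 xor 65 = 54

ea1bf225feaaceb0b854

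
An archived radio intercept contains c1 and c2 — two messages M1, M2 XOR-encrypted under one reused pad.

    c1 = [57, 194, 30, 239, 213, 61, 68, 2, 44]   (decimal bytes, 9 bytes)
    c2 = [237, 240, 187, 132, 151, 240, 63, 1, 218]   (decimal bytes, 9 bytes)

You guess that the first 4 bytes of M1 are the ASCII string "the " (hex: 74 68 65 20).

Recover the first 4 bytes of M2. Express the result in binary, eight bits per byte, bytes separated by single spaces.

First, c1 ⊕ c2 = (M1 ⊕ K) ⊕ (M2 ⊕ K) = M1 ⊕ M2, so the key drops out. Then M2 = (M1 ⊕ M2) ⊕ M1 over the first 4 bytes.
byte 0: (39 ^ ed) ^ 74 = d4 ^ 74 = a0
byte 1: (c2 ^ f0) ^ 68 = 32 ^ 68 = 5a
byte 2: (1e ^ bb) ^ 65 = a5 ^ 65 = c0
byte 3: (ef ^ 84) ^ 20 = 6b ^ 20 = 4b

10100000 01011010 11000000 01001011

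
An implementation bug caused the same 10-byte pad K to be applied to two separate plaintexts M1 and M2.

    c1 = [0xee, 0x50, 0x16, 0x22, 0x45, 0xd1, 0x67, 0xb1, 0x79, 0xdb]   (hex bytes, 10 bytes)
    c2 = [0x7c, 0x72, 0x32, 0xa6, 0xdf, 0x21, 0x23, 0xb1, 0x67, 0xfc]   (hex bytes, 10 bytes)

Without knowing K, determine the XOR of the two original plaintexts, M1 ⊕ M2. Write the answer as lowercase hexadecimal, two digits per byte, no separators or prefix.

c1 ⊕ c2 = (M1 ⊕ K) ⊕ (M2 ⊕ K) = M1 ⊕ M2 — the shared key cancels under XOR.
ee ^ 7c = 92
50 ^ 72 = 22
16 ^ 32 = 24
22 ^ a6 = 84
45 ^ df = 9a
d1 ^ 21 = f0
67 ^ 23 = 44
b1 ^ b1 = 00
79 ^ 67 = 1e
db ^ fc = 27

922224849af044001e27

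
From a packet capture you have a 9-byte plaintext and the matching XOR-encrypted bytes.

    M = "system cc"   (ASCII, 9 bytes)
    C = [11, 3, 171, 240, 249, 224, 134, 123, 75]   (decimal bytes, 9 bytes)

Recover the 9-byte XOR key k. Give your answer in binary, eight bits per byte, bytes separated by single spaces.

01111000 01111010 11011000 10000100 10011100 10001101 10100110 00011000 00101000

Since C = M ⊕ k, XORing both sides with M gives k = M ⊕ C.
byte 0: 73 ^ 0b = 78
byte 1: 79 ^ 03 = 7a
byte 2: 73 ^ ab = d8
byte 3: 74 ^ f0 = 84
byte 4: 65 ^ f9 = 9c
byte 5: 6d ^ e0 = 8d
byte 6: 20 ^ 86 = a6
byte 7: 63 ^ 7b = 18
byte 8: 63 ^ 4b = 28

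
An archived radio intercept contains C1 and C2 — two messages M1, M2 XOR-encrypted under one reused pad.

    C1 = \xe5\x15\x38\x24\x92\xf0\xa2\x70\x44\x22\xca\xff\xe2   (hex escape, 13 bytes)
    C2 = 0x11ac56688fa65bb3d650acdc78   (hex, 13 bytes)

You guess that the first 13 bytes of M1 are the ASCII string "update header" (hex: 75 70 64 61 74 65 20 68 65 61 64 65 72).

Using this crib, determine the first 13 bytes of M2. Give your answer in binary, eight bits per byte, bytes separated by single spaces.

First, C1 ⊕ C2 = (M1 ⊕ K) ⊕ (M2 ⊕ K) = M1 ⊕ M2, so the key drops out. Then M2 = (M1 ⊕ M2) ⊕ M1 over the first 13 bytes.
byte 0: (e5 xor 11) xor 75 = f4 xor 75 = 81
byte 1: (15 xor ac) xor 70 = b9 xor 70 = c9
byte 2: (38 xor 56) xor 64 = 6e xor 64 = 0a
byte 3: (24 xor 68) xor 61 = 4c xor 61 = 2d
byte 4: (92 xor 8f) xor 74 = 1d xor 74 = 69
byte 5: (f0 xor a6) xor 65 = 56 xor 65 = 33
byte 6: (a2 xor 5b) xor 20 = f9 xor 20 = d9
byte 7: (70 xor b3) xor 68 = c3 xor 68 = ab
byte 8: (44 xor d6) xor 65 = 92 xor 65 = f7
byte 9: (22 xor 50) xor 61 = 72 xor 61 = 13
byte 10: (ca xor ac) xor 64 = 66 xor 64 = 02
byte 11: (ff xor dc) xor 65 = 23 xor 65 = 46
byte 12: (e2 xor 78) xor 72 = 9a xor 72 = e8

10000001 11001001 00001010 00101101 01101001 00110011 11011001 10101011 11110111 00010011 00000010 01000110 11101000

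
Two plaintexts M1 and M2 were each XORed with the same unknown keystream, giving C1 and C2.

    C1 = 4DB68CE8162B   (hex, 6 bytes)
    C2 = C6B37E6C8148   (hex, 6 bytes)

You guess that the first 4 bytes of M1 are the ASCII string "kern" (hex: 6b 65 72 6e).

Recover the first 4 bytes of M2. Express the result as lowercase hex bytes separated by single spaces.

First, C1 ⊕ C2 = (M1 ⊕ K) ⊕ (M2 ⊕ K) = M1 ⊕ M2, so the key drops out. Then M2 = (M1 ⊕ M2) ⊕ M1 over the first 4 bytes.
byte 0: (4d XOR c6) XOR 6b = 8b XOR 6b = e0
byte 1: (b6 XOR b3) XOR 65 = 05 XOR 65 = 60
byte 2: (8c XOR 7e) XOR 72 = f2 XOR 72 = 80
byte 3: (e8 XOR 6c) XOR 6e = 84 XOR 6e = ea

e0 60 80 ea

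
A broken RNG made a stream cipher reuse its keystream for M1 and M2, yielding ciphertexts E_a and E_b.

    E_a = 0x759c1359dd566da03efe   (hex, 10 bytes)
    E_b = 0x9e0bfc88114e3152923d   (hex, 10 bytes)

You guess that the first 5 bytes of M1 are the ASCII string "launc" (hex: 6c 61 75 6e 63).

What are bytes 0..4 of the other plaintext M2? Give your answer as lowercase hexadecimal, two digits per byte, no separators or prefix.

First, E_a ⊕ E_b = (M1 ⊕ K) ⊕ (M2 ⊕ K) = M1 ⊕ M2, so the key drops out. Then M2 = (M1 ⊕ M2) ⊕ M1 over the first 5 bytes.
byte 0: (75 xor 9e) xor 6c = eb xor 6c = 87
byte 1: (9c xor 0b) xor 61 = 97 xor 61 = f6
byte 2: (13 xor fc) xor 75 = ef xor 75 = 9a
byte 3: (59 xor 88) xor 6e = d1 xor 6e = bf
byte 4: (dd xor 11) xor 63 = cc xor 63 = af

87f69abfaf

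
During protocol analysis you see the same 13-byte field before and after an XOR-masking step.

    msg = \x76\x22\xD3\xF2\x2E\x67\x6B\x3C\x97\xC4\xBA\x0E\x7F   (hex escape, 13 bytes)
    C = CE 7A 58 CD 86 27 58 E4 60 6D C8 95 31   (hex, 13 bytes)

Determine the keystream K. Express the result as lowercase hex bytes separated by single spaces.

Since C = msg ⊕ K, XORing both sides with msg gives K = msg ⊕ C.
byte 0: 76 xor ce = b8
byte 1: 22 xor 7a = 58
byte 2: d3 xor 58 = 8b
byte 3: f2 xor cd = 3f
byte 4: 2e xor 86 = a8
byte 5: 67 xor 27 = 40
byte 6: 6b xor 58 = 33
byte 7: 3c xor e4 = d8
byte 8: 97 xor 60 = f7
byte 9: c4 xor 6d = a9
byte 10: ba xor c8 = 72
byte 11: 0e xor 95 = 9b
byte 12: 7f xor 31 = 4e

b8 58 8b 3f a8 40 33 d8 f7 a9 72 9b 4e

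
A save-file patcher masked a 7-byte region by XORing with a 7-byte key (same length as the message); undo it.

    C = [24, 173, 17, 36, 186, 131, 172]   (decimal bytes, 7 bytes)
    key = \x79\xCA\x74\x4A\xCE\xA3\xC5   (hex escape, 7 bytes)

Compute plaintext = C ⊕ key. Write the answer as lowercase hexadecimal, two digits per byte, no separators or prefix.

6167656e742069

XOR is its own inverse, so applying the key byte-wise gives the result directly.
00011000 xor 01111001 = 01100001
10101101 xor 11001010 = 01100111
00010001 xor 01110100 = 01100101
00100100 xor 01001010 = 01101110
10111010 xor 11001110 = 01110100
10000011 xor 10100011 = 00100000
10101100 xor 11000101 = 01101001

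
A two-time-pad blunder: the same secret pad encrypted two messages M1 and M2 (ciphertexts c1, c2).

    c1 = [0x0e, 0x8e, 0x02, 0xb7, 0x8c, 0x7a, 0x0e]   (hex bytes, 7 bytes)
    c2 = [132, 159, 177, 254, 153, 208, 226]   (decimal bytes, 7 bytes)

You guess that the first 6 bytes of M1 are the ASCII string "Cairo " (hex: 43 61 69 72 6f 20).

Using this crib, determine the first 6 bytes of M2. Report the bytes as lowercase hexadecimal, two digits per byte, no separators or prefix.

c970da3b7a8a

First, c1 ⊕ c2 = (M1 ⊕ K) ⊕ (M2 ⊕ K) = M1 ⊕ M2, so the key drops out. Then M2 = (M1 ⊕ M2) ⊕ M1 over the first 6 bytes.
byte 0: (0e ^ 84) ^ 43 = 8a ^ 43 = c9
byte 1: (8e ^ 9f) ^ 61 = 11 ^ 61 = 70
byte 2: (02 ^ b1) ^ 69 = b3 ^ 69 = da
byte 3: (b7 ^ fe) ^ 72 = 49 ^ 72 = 3b
byte 4: (8c ^ 99) ^ 6f = 15 ^ 6f = 7a
byte 5: (7a ^ d0) ^ 20 = aa ^ 20 = 8a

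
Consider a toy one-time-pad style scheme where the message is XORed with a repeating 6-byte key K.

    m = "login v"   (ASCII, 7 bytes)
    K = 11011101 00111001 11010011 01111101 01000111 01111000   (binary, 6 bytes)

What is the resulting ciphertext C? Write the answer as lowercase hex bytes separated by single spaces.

b1 56 b4 14 29 58 ab

The 6-byte key repeats, so the effective keystream is dd 39 d3 7d 47 78 dd.
byte 0: 6c ⊕ dd = b1
byte 1: 6f ⊕ 39 = 56
byte 2: 67 ⊕ d3 = b4
byte 3: 69 ⊕ 7d = 14
byte 4: 6e ⊕ 47 = 29
byte 5: 20 ⊕ 78 = 58
byte 6: 76 ⊕ dd = ab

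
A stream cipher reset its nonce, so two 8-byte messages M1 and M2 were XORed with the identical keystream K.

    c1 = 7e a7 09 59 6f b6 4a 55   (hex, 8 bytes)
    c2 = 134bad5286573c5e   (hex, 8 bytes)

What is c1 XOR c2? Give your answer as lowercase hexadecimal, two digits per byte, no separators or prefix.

c1 ⊕ c2 = (M1 ⊕ K) ⊕ (M2 ⊕ K) = M1 ⊕ M2 — the shared key cancels under XOR.
byte 0: 7e XOR 13 = 6d
byte 1: a7 XOR 4b = ec
byte 2: 09 XOR ad = a4
byte 3: 59 XOR 52 = 0b
byte 4: 6f XOR 86 = e9
byte 5: b6 XOR 57 = e1
byte 6: 4a XOR 3c = 76
byte 7: 55 XOR 5e = 0b

6deca40be9e1760b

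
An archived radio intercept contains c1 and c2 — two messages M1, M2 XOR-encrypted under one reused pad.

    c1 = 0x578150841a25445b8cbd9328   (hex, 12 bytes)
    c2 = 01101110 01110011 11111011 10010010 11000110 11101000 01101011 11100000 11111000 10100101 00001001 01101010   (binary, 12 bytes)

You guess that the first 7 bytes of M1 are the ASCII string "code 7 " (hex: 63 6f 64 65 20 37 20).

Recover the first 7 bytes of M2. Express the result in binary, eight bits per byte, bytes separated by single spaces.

01011010 10011101 11001111 01110011 11111100 11111010 00001111

First, c1 ⊕ c2 = (M1 ⊕ K) ⊕ (M2 ⊕ K) = M1 ⊕ M2, so the key drops out. Then M2 = (M1 ⊕ M2) ⊕ M1 over the first 7 bytes.
byte 0: (57 ⊕ 6e) ⊕ 63 = 39 ⊕ 63 = 5a
byte 1: (81 ⊕ 73) ⊕ 6f = f2 ⊕ 6f = 9d
byte 2: (50 ⊕ fb) ⊕ 64 = ab ⊕ 64 = cf
byte 3: (84 ⊕ 92) ⊕ 65 = 16 ⊕ 65 = 73
byte 4: (1a ⊕ c6) ⊕ 20 = dc ⊕ 20 = fc
byte 5: (25 ⊕ e8) ⊕ 37 = cd ⊕ 37 = fa
byte 6: (44 ⊕ 6b) ⊕ 20 = 2f ⊕ 20 = 0f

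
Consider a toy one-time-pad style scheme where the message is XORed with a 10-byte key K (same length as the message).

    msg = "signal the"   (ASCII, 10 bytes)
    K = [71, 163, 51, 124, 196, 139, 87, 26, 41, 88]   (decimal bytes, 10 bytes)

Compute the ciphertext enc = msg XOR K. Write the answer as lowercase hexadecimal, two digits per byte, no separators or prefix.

XOR is its own inverse, so applying the key byte-wise gives the result directly.
byte 0: 73 ⊕ 47 = 34
byte 1: 69 ⊕ a3 = ca
byte 2: 67 ⊕ 33 = 54
byte 3: 6e ⊕ 7c = 12
byte 4: 61 ⊕ c4 = a5
byte 5: 6c ⊕ 8b = e7
byte 6: 20 ⊕ 57 = 77
byte 7: 74 ⊕ 1a = 6e
byte 8: 68 ⊕ 29 = 41
byte 9: 65 ⊕ 58 = 3d

34ca5412a5e7776e413d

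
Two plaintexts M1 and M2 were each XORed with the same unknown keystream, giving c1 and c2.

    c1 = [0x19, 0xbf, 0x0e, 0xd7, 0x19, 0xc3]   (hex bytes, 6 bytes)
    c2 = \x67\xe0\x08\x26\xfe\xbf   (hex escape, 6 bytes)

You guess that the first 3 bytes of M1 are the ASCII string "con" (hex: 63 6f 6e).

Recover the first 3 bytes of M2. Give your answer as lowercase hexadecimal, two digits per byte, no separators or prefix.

1d3068

First, c1 ⊕ c2 = (M1 ⊕ K) ⊕ (M2 ⊕ K) = M1 ⊕ M2, so the key drops out. Then M2 = (M1 ⊕ M2) ⊕ M1 over the first 3 bytes.
byte 0: (19 ⊕ 67) ⊕ 63 = 7e ⊕ 63 = 1d
byte 1: (bf ⊕ e0) ⊕ 6f = 5f ⊕ 6f = 30
byte 2: (0e ⊕ 08) ⊕ 6e = 06 ⊕ 6e = 68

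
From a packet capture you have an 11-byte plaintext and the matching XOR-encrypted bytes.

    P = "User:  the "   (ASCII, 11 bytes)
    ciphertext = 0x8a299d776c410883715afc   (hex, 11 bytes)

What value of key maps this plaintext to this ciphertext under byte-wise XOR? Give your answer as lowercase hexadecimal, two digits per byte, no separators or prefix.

df5af805566128f7193fdc

Since ciphertext = P ⊕ key, XORing both sides with P gives key = P ⊕ ciphertext.
byte 0: 55 xor 8a = df
byte 1: 73 xor 29 = 5a
byte 2: 65 xor 9d = f8
byte 3: 72 xor 77 = 05
byte 4: 3a xor 6c = 56
byte 5: 20 xor 41 = 61
byte 6: 20 xor 08 = 28
byte 7: 74 xor 83 = f7
byte 8: 68 xor 71 = 19
byte 9: 65 xor 5a = 3f
byte 10: 20 xor fc = dc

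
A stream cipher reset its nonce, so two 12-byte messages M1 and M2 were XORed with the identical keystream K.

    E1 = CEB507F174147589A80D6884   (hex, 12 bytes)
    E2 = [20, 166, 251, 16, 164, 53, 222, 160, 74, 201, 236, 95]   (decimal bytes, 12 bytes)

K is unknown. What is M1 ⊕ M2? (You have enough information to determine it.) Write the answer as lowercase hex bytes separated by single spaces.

da 13 fc e1 d0 21 ab 29 e2 c4 84 db

E1 ⊕ E2 = (M1 ⊕ K) ⊕ (M2 ⊕ K) = M1 ⊕ M2 — the shared key cancels under XOR.
byte 0: 206 xor  20 = 218
byte 1: 181 xor 166 =  19
byte 2:   7 xor 251 = 252
byte 3: 241 xor  16 = 225
byte 4: 116 xor 164 = 208
byte 5:  20 xor  53 =  33
byte 6: 117 xor 222 = 171
byte 7: 137 xor 160 =  41
byte 8: 168 xor  74 = 226
byte 9:  13 xor 201 = 196
byte 10: 104 xor 236 = 132
byte 11: 132 xor  95 = 219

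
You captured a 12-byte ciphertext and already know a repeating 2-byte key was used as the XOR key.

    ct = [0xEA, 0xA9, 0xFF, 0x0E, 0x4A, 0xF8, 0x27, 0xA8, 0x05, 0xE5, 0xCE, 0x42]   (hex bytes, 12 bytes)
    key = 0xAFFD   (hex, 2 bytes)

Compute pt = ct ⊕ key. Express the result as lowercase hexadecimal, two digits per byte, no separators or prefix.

455450f3e5058855aa1861bf

The 2-byte key repeats, so the effective keystream is af fd af fd af fd af fd af fd af fd.
byte 0: 234 ^ 175 =  69
byte 1: 169 ^ 253 =  84
byte 2: 255 ^ 175 =  80
byte 3:  14 ^ 253 = 243
byte 4:  74 ^ 175 = 229
byte 5: 248 ^ 253 =   5
byte 6:  39 ^ 175 = 136
byte 7: 168 ^ 253 =  85
byte 8:   5 ^ 175 = 170
byte 9: 229 ^ 253 =  24
byte 10: 206 ^ 175 =  97
byte 11:  66 ^ 253 = 191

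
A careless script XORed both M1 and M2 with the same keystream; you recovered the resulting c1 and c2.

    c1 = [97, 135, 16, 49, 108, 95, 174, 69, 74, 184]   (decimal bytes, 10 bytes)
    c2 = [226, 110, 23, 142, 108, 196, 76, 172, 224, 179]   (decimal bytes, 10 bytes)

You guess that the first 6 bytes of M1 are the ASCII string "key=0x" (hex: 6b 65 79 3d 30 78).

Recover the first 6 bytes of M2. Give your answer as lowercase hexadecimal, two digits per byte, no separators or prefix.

First, c1 ⊕ c2 = (M1 ⊕ K) ⊕ (M2 ⊕ K) = M1 ⊕ M2, so the key drops out. Then M2 = (M1 ⊕ M2) ⊕ M1 over the first 6 bytes.
byte 0: (61 XOR e2) XOR 6b = 83 XOR 6b = e8
byte 1: (87 XOR 6e) XOR 65 = e9 XOR 65 = 8c
byte 2: (10 XOR 17) XOR 79 = 07 XOR 79 = 7e
byte 3: (31 XOR 8e) XOR 3d = bf XOR 3d = 82
byte 4: (6c XOR 6c) XOR 30 = 00 XOR 30 = 30
byte 5: (5f XOR c4) XOR 78 = 9b XOR 78 = e3

e88c7e8230e3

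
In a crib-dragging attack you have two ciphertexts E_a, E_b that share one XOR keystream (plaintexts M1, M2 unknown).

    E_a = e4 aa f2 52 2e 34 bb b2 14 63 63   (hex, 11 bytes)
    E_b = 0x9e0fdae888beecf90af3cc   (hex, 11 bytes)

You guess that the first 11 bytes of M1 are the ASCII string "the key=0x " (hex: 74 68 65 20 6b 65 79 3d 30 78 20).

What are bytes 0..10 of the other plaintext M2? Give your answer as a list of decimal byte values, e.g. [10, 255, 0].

First, E_a ⊕ E_b = (M1 ⊕ K) ⊕ (M2 ⊕ K) = M1 ⊕ M2, so the key drops out. Then M2 = (M1 ⊕ M2) ⊕ M1 over the first 11 bytes.
byte 0: (e4 xor 9e) xor 74 = 7a xor 74 = 0e
byte 1: (aa xor 0f) xor 68 = a5 xor 68 = cd
byte 2: (f2 xor da) xor 65 = 28 xor 65 = 4d
byte 3: (52 xor e8) xor 20 = ba xor 20 = 9a
byte 4: (2e xor 88) xor 6b = a6 xor 6b = cd
byte 5: (34 xor be) xor 65 = 8a xor 65 = ef
byte 6: (bb xor ec) xor 79 = 57 xor 79 = 2e
byte 7: (b2 xor f9) xor 3d = 4b xor 3d = 76
byte 8: (14 xor 0a) xor 30 = 1e xor 30 = 2e
byte 9: (63 xor f3) xor 78 = 90 xor 78 = e8
byte 10: (63 xor cc) xor 20 = af xor 20 = 8f

[14, 205, 77, 154, 205, 239, 46, 118, 46, 232, 143]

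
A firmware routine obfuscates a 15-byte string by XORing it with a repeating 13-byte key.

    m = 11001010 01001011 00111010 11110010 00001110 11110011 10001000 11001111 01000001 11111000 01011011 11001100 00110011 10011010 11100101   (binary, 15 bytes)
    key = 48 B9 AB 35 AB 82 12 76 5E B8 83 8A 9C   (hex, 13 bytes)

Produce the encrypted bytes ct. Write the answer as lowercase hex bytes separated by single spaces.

The 13-byte key repeats, so the effective keystream is 48 b9 ab 35 ab 82 12 76 5e b8 83 8a 9c 48 b9.
byte 0: 202 ⊕  72 = 130
byte 1:  75 ⊕ 185 = 242
byte 2:  58 ⊕ 171 = 145
byte 3: 242 ⊕  53 = 199
byte 4:  14 ⊕ 171 = 165
byte 5: 243 ⊕ 130 = 113
byte 6: 136 ⊕  18 = 154
byte 7: 207 ⊕ 118 = 185
byte 8:  65 ⊕  94 =  31
byte 9: 248 ⊕ 184 =  64
byte 10:  91 ⊕ 131 = 216
byte 11: 204 ⊕ 138 =  70
byte 12:  51 ⊕ 156 = 175
byte 13: 154 ⊕  72 = 210
byte 14: 229 ⊕ 185 =  92

82 f2 91 c7 a5 71 9a b9 1f 40 d8 46 af d2 5c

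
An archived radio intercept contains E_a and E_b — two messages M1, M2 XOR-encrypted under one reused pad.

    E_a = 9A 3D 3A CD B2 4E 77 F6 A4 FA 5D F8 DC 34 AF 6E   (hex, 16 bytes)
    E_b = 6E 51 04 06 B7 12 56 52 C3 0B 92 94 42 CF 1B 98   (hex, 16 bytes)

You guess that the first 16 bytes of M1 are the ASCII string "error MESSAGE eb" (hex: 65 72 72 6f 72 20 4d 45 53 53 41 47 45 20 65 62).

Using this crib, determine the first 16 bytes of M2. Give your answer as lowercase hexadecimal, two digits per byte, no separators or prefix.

First, E_a ⊕ E_b = (M1 ⊕ K) ⊕ (M2 ⊕ K) = M1 ⊕ M2, so the key drops out. Then M2 = (M1 ⊕ M2) ⊕ M1 over the first 16 bytes.
byte 0: (9a ⊕ 6e) ⊕ 65 = f4 ⊕ 65 = 91
byte 1: (3d ⊕ 51) ⊕ 72 = 6c ⊕ 72 = 1e
byte 2: (3a ⊕ 04) ⊕ 72 = 3e ⊕ 72 = 4c
byte 3: (cd ⊕ 06) ⊕ 6f = cb ⊕ 6f = a4
byte 4: (b2 ⊕ b7) ⊕ 72 = 05 ⊕ 72 = 77
byte 5: (4e ⊕ 12) ⊕ 20 = 5c ⊕ 20 = 7c
byte 6: (77 ⊕ 56) ⊕ 4d = 21 ⊕ 4d = 6c
byte 7: (f6 ⊕ 52) ⊕ 45 = a4 ⊕ 45 = e1
byte 8: (a4 ⊕ c3) ⊕ 53 = 67 ⊕ 53 = 34
byte 9: (fa ⊕ 0b) ⊕ 53 = f1 ⊕ 53 = a2
byte 10: (5d ⊕ 92) ⊕ 41 = cf ⊕ 41 = 8e
byte 11: (f8 ⊕ 94) ⊕ 47 = 6c ⊕ 47 = 2b
byte 12: (dc ⊕ 42) ⊕ 45 = 9e ⊕ 45 = db
byte 13: (34 ⊕ cf) ⊕ 20 = fb ⊕ 20 = db
byte 14: (af ⊕ 1b) ⊕ 65 = b4 ⊕ 65 = d1
byte 15: (6e ⊕ 98) ⊕ 62 = f6 ⊕ 62 = 94

911e4ca4777c6ce134a28e2bdbdbd194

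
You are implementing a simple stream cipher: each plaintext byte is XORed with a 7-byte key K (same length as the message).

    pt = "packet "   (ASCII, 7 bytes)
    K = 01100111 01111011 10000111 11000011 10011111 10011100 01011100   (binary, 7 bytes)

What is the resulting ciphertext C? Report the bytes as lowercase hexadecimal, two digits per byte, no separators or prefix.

171ae4a8fae87c

01110000 ⊕ 01100111 = 00010111
01100001 ⊕ 01111011 = 00011010
01100011 ⊕ 10000111 = 11100100
01101011 ⊕ 11000011 = 10101000
01100101 ⊕ 10011111 = 11111010
01110100 ⊕ 10011100 = 11101000
00100000 ⊕ 01011100 = 01111100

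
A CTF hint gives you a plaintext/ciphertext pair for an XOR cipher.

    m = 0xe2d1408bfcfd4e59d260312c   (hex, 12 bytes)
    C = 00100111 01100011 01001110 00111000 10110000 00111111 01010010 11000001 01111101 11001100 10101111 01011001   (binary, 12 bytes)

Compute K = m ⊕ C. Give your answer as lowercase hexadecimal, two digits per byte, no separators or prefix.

Since C = m ⊕ K, XORing both sides with m gives K = m ⊕ C.
226 XOR  39 = 197
209 XOR  99 = 178
 64 XOR  78 =  14
139 XOR  56 = 179
252 XOR 176 =  76
253 XOR  63 = 194
 78 XOR  82 =  28
 89 XOR 193 = 152
210 XOR 125 = 175
 96 XOR 204 = 172
 49 XOR 175 = 158
 44 XOR  89 = 117

c5b20eb34cc21c98afac9e75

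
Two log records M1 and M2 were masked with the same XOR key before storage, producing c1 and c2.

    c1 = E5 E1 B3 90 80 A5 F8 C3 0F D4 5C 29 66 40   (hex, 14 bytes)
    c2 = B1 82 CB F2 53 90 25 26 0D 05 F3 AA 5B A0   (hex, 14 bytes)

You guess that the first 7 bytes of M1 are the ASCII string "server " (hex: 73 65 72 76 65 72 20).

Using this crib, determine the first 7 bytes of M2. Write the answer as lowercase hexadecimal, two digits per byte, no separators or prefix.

27060a14b647fd

First, c1 ⊕ c2 = (M1 ⊕ K) ⊕ (M2 ⊕ K) = M1 ⊕ M2, so the key drops out. Then M2 = (M1 ⊕ M2) ⊕ M1 over the first 7 bytes.
byte 0: (e5 ^ b1) ^ 73 = 54 ^ 73 = 27
byte 1: (e1 ^ 82) ^ 65 = 63 ^ 65 = 06
byte 2: (b3 ^ cb) ^ 72 = 78 ^ 72 = 0a
byte 3: (90 ^ f2) ^ 76 = 62 ^ 76 = 14
byte 4: (80 ^ 53) ^ 65 = d3 ^ 65 = b6
byte 5: (a5 ^ 90) ^ 72 = 35 ^ 72 = 47
byte 6: (f8 ^ 25) ^ 20 = dd ^ 20 = fd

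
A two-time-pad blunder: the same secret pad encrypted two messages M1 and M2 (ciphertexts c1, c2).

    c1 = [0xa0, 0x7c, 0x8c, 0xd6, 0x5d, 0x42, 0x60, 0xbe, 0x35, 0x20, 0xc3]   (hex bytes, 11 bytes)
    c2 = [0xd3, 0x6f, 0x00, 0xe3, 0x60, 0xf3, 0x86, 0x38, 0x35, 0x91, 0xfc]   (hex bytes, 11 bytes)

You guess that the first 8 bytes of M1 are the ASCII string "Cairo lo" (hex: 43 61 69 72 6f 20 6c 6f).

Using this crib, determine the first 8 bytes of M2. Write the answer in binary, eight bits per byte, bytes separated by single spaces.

00110000 01110010 11100101 01000111 01010010 10010001 10001010 11101001

First, c1 ⊕ c2 = (M1 ⊕ K) ⊕ (M2 ⊕ K) = M1 ⊕ M2, so the key drops out. Then M2 = (M1 ⊕ M2) ⊕ M1 over the first 8 bytes.
byte 0: (a0 ^ d3) ^ 43 = 73 ^ 43 = 30
byte 1: (7c ^ 6f) ^ 61 = 13 ^ 61 = 72
byte 2: (8c ^ 00) ^ 69 = 8c ^ 69 = e5
byte 3: (d6 ^ e3) ^ 72 = 35 ^ 72 = 47
byte 4: (5d ^ 60) ^ 6f = 3d ^ 6f = 52
byte 5: (42 ^ f3) ^ 20 = b1 ^ 20 = 91
byte 6: (60 ^ 86) ^ 6c = e6 ^ 6c = 8a
byte 7: (be ^ 38) ^ 6f = 86 ^ 6f = e9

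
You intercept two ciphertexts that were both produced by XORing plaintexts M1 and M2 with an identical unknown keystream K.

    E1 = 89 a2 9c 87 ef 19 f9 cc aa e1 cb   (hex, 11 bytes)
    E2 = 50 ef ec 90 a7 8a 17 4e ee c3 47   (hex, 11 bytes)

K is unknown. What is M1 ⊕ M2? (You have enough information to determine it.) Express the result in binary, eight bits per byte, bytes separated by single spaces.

E1 ⊕ E2 = (M1 ⊕ K) ⊕ (M2 ⊕ K) = M1 ⊕ M2 — the shared key cancels under XOR.
89 ⊕ 50 = d9
a2 ⊕ ef = 4d
9c ⊕ ec = 70
87 ⊕ 90 = 17
ef ⊕ a7 = 48
19 ⊕ 8a = 93
f9 ⊕ 17 = ee
cc ⊕ 4e = 82
aa ⊕ ee = 44
e1 ⊕ c3 = 22
cb ⊕ 47 = 8c

11011001 01001101 01110000 00010111 01001000 10010011 11101110 10000010 01000100 00100010 10001100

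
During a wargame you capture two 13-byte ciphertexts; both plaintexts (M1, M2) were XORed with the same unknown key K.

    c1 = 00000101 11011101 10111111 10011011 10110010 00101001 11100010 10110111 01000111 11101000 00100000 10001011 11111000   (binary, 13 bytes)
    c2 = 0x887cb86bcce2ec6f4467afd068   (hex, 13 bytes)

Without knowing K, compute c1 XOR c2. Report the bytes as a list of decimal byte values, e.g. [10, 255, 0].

c1 ⊕ c2 = (M1 ⊕ K) ⊕ (M2 ⊕ K) = M1 ⊕ M2 — the shared key cancels under XOR.
byte 0:   5 ⊕ 136 = 141
byte 1: 221 ⊕ 124 = 161
byte 2: 191 ⊕ 184 =   7
byte 3: 155 ⊕ 107 = 240
byte 4: 178 ⊕ 204 = 126
byte 5:  41 ⊕ 226 = 203
byte 6: 226 ⊕ 236 =  14
byte 7: 183 ⊕ 111 = 216
byte 8:  71 ⊕  68 =   3
byte 9: 232 ⊕ 103 = 143
byte 10:  32 ⊕ 175 = 143
byte 11: 139 ⊕ 208 =  91
byte 12: 248 ⊕ 104 = 144

[141, 161, 7, 240, 126, 203, 14, 216, 3, 143, 143, 91, 144]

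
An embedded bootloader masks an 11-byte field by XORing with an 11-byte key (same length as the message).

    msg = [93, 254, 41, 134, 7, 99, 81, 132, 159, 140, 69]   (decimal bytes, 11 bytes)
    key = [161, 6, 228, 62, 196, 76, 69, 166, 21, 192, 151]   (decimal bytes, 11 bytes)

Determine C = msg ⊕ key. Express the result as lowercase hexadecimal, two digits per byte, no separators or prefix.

fcf8cdb8c32f14228a4cd2

XOR is its own inverse, so applying the key byte-wise gives the result directly.
byte 0: 5d XOR a1 = fc
byte 1: fe XOR 06 = f8
byte 2: 29 XOR e4 = cd
byte 3: 86 XOR 3e = b8
byte 4: 07 XOR c4 = c3
byte 5: 63 XOR 4c = 2f
byte 6: 51 XOR 45 = 14
byte 7: 84 XOR a6 = 22
byte 8: 9f XOR 15 = 8a
byte 9: 8c XOR c0 = 4c
byte 10: 45 XOR 97 = d2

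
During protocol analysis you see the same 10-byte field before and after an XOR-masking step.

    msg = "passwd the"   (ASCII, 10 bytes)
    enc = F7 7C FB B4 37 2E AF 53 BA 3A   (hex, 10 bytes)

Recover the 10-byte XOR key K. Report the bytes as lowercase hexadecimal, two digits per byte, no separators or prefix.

Since enc = msg ⊕ K, XORing both sides with msg gives K = msg ⊕ enc.
70 ^ f7 = 87
61 ^ 7c = 1d
73 ^ fb = 88
73 ^ b4 = c7
77 ^ 37 = 40
64 ^ 2e = 4a
20 ^ af = 8f
74 ^ 53 = 27
68 ^ ba = d2
65 ^ 3a = 5f

871d88c7404a8f27d25f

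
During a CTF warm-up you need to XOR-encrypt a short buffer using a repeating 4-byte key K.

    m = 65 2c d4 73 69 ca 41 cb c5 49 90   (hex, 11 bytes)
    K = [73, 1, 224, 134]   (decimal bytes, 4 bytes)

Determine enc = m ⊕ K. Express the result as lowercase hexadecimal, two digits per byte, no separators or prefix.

The 4-byte key repeats, so the effective keystream is 49 01 e0 86 49 01 e0 86 49 01 e0.
byte 0: 65 xor 49 = 2c
byte 1: 2c xor 01 = 2d
byte 2: d4 xor e0 = 34
byte 3: 73 xor 86 = f5
byte 4: 69 xor 49 = 20
byte 5: ca xor 01 = cb
byte 6: 41 xor e0 = a1
byte 7: cb xor 86 = 4d
byte 8: c5 xor 49 = 8c
byte 9: 49 xor 01 = 48
byte 10: 90 xor e0 = 70

2c2d34f520cba14d8c4870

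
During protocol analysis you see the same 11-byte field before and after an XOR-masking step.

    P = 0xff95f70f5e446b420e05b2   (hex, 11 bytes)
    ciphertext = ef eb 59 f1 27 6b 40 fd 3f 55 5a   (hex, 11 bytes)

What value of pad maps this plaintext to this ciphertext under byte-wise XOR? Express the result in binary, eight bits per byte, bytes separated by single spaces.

Since ciphertext = P ⊕ pad, XORing both sides with P gives pad = P ⊕ ciphertext.
255 XOR 239 =  16
149 XOR 235 = 126
247 XOR  89 = 174
 15 XOR 241 = 254
 94 XOR  39 = 121
 68 XOR 107 =  47
107 XOR  64 =  43
 66 XOR 253 = 191
 14 XOR  63 =  49
  5 XOR  85 =  80
178 XOR  90 = 232

00010000 01111110 10101110 11111110 01111001 00101111 00101011 10111111 00110001 01010000 11101000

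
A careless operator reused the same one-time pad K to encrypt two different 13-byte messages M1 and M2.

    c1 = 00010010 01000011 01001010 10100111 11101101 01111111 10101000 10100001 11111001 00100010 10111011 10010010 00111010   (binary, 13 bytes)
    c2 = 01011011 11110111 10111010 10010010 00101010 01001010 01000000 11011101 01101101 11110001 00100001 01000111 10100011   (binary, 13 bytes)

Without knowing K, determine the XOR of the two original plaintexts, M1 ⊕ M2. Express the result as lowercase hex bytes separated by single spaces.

c1 ⊕ c2 = (M1 ⊕ K) ⊕ (M2 ⊕ K) = M1 ⊕ M2 — the shared key cancels under XOR.
byte 0: 12 XOR 5b = 49
byte 1: 43 XOR f7 = b4
byte 2: 4a XOR ba = f0
byte 3: a7 XOR 92 = 35
byte 4: ed XOR 2a = c7
byte 5: 7f XOR 4a = 35
byte 6: a8 XOR 40 = e8
byte 7: a1 XOR dd = 7c
byte 8: f9 XOR 6d = 94
byte 9: 22 XOR f1 = d3
byte 10: bb XOR 21 = 9a
byte 11: 92 XOR 47 = d5
byte 12: 3a XOR a3 = 99

49 b4 f0 35 c7 35 e8 7c 94 d3 9a d5 99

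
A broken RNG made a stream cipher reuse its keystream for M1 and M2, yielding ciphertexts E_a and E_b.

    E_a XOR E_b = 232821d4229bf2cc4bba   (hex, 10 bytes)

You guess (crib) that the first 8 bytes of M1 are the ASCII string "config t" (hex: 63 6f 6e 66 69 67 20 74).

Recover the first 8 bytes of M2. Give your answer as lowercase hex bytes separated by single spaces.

Since E_a ⊕ E_b = M1 ⊕ M2, XORing with the guessed M1 bytes yields the corresponding M2 bytes: M2 = (E_a ⊕ E_b) ⊕ M1.
23 XOR 63 = 40
28 XOR 6f = 47
21 XOR 6e = 4f
d4 XOR 66 = b2
22 XOR 69 = 4b
9b XOR 67 = fc
f2 XOR 20 = d2
cc XOR 74 = b8

40 47 4f b2 4b fc d2 b8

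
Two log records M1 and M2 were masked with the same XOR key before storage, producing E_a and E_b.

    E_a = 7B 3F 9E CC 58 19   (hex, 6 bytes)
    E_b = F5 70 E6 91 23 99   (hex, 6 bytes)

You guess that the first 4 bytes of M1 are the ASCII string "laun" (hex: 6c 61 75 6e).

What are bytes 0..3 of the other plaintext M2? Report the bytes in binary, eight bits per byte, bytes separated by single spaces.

First, E_a ⊕ E_b = (M1 ⊕ K) ⊕ (M2 ⊕ K) = M1 ⊕ M2, so the key drops out. Then M2 = (M1 ⊕ M2) ⊕ M1 over the first 4 bytes.
byte 0: (7b xor f5) xor 6c = 8e xor 6c = e2
byte 1: (3f xor 70) xor 61 = 4f xor 61 = 2e
byte 2: (9e xor e6) xor 75 = 78 xor 75 = 0d
byte 3: (cc xor 91) xor 6e = 5d xor 6e = 33

11100010 00101110 00001101 00110011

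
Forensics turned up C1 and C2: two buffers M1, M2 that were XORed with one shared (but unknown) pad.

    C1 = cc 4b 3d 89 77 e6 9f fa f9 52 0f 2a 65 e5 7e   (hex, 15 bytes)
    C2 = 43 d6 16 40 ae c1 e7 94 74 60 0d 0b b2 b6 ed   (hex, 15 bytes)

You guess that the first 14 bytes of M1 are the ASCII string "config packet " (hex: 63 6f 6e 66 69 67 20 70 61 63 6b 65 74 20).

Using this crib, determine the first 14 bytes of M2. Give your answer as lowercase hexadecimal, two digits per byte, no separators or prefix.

ecf245afb040581eec516944a373

First, C1 ⊕ C2 = (M1 ⊕ K) ⊕ (M2 ⊕ K) = M1 ⊕ M2, so the key drops out. Then M2 = (M1 ⊕ M2) ⊕ M1 over the first 14 bytes.
byte 0: (cc ^ 43) ^ 63 = 8f ^ 63 = ec
byte 1: (4b ^ d6) ^ 6f = 9d ^ 6f = f2
byte 2: (3d ^ 16) ^ 6e = 2b ^ 6e = 45
byte 3: (89 ^ 40) ^ 66 = c9 ^ 66 = af
byte 4: (77 ^ ae) ^ 69 = d9 ^ 69 = b0
byte 5: (e6 ^ c1) ^ 67 = 27 ^ 67 = 40
byte 6: (9f ^ e7) ^ 20 = 78 ^ 20 = 58
byte 7: (fa ^ 94) ^ 70 = 6e ^ 70 = 1e
byte 8: (f9 ^ 74) ^ 61 = 8d ^ 61 = ec
byte 9: (52 ^ 60) ^ 63 = 32 ^ 63 = 51
byte 10: (0f ^ 0d) ^ 6b = 02 ^ 6b = 69
byte 11: (2a ^ 0b) ^ 65 = 21 ^ 65 = 44
byte 12: (65 ^ b2) ^ 74 = d7 ^ 74 = a3
byte 13: (e5 ^ b6) ^ 20 = 53 ^ 20 = 73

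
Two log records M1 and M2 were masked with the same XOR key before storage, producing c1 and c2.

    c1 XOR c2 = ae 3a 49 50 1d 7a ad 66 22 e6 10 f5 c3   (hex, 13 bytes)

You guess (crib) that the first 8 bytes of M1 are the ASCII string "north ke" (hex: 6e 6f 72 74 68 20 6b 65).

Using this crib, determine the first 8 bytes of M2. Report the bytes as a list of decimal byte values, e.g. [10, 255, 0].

Since c1 ⊕ c2 = M1 ⊕ M2, XORing with the guessed M1 bytes yields the corresponding M2 bytes: M2 = (c1 ⊕ c2) ⊕ M1.
ae XOR 6e = c0
3a XOR 6f = 55
49 XOR 72 = 3b
50 XOR 74 = 24
1d XOR 68 = 75
7a XOR 20 = 5a
ad XOR 6b = c6
66 XOR 65 = 03

[192, 85, 59, 36, 117, 90, 198, 3]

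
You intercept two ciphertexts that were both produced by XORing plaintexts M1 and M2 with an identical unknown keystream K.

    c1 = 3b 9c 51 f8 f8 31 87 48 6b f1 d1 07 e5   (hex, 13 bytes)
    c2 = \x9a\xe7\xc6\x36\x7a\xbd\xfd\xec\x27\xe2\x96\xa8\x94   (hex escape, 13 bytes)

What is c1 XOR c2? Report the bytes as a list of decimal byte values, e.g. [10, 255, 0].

c1 ⊕ c2 = (M1 ⊕ K) ⊕ (M2 ⊕ K) = M1 ⊕ M2 — the shared key cancels under XOR.
3b ⊕ 9a = a1
9c ⊕ e7 = 7b
51 ⊕ c6 = 97
f8 ⊕ 36 = ce
f8 ⊕ 7a = 82
31 ⊕ bd = 8c
87 ⊕ fd = 7a
48 ⊕ ec = a4
6b ⊕ 27 = 4c
f1 ⊕ e2 = 13
d1 ⊕ 96 = 47
07 ⊕ a8 = af
e5 ⊕ 94 = 71

[161, 123, 151, 206, 130, 140, 122, 164, 76, 19, 71, 175, 113]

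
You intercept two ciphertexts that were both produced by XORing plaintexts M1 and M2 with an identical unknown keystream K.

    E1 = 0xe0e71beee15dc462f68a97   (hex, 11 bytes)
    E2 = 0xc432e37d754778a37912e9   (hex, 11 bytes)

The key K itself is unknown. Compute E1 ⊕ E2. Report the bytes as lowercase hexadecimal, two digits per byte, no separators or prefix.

E1 ⊕ E2 = (M1 ⊕ K) ⊕ (M2 ⊕ K) = M1 ⊕ M2 — the shared key cancels under XOR.
e0 XOR c4 = 24
e7 XOR 32 = d5
1b XOR e3 = f8
ee XOR 7d = 93
e1 XOR 75 = 94
5d XOR 47 = 1a
c4 XOR 78 = bc
62 XOR a3 = c1
f6 XOR 79 = 8f
8a XOR 12 = 98
97 XOR e9 = 7e

24d5f893941abcc18f987e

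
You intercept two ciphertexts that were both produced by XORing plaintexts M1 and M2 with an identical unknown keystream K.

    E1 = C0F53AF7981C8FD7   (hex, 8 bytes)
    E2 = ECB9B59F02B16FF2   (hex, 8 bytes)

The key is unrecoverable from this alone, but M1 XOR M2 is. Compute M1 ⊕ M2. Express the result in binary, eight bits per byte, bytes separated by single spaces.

E1 ⊕ E2 = (M1 ⊕ K) ⊕ (M2 ⊕ K) = M1 ⊕ M2 — the shared key cancels under XOR.
c0 ⊕ ec = 2c
f5 ⊕ b9 = 4c
3a ⊕ b5 = 8f
f7 ⊕ 9f = 68
98 ⊕ 02 = 9a
1c ⊕ b1 = ad
8f ⊕ 6f = e0
d7 ⊕ f2 = 25

00101100 01001100 10001111 01101000 10011010 10101101 11100000 00100101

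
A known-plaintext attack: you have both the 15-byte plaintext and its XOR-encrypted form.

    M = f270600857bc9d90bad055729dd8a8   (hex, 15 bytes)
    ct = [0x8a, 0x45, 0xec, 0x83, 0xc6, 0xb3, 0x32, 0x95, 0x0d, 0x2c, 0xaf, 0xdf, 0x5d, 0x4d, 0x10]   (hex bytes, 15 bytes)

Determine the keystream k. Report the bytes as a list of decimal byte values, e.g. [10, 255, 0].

Since ct = M ⊕ k, XORing both sides with M gives k = M ⊕ ct.
byte 0: 11110010 ^ 10001010 = 01111000
byte 1: 01110000 ^ 01000101 = 00110101
byte 2: 01100000 ^ 11101100 = 10001100
byte 3: 00001000 ^ 10000011 = 10001011
byte 4: 01010111 ^ 11000110 = 10010001
byte 5: 10111100 ^ 10110011 = 00001111
byte 6: 10011101 ^ 00110010 = 10101111
byte 7: 10010000 ^ 10010101 = 00000101
byte 8: 10111010 ^ 00001101 = 10110111
byte 9: 11010000 ^ 00101100 = 11111100
byte 10: 01010101 ^ 10101111 = 11111010
byte 11: 01110010 ^ 11011111 = 10101101
byte 12: 10011101 ^ 01011101 = 11000000
byte 13: 11011000 ^ 01001101 = 10010101
byte 14: 10101000 ^ 00010000 = 10111000

[120, 53, 140, 139, 145, 15, 175, 5, 183, 252, 250, 173, 192, 149, 184]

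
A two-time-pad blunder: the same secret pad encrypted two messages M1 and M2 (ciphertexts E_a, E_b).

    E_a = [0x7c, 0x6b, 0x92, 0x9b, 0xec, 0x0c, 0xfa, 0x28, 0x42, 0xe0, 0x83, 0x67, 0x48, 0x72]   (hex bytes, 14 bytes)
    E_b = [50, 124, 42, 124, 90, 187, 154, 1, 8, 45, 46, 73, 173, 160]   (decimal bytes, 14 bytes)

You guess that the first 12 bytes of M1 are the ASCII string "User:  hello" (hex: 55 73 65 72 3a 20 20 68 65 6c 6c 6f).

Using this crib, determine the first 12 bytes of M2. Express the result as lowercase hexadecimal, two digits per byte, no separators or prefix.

1b64dd958c9740412fa1c141

First, E_a ⊕ E_b = (M1 ⊕ K) ⊕ (M2 ⊕ K) = M1 ⊕ M2, so the key drops out. Then M2 = (M1 ⊕ M2) ⊕ M1 over the first 12 bytes.
byte 0: (7c ^ 32) ^ 55 = 4e ^ 55 = 1b
byte 1: (6b ^ 7c) ^ 73 = 17 ^ 73 = 64
byte 2: (92 ^ 2a) ^ 65 = b8 ^ 65 = dd
byte 3: (9b ^ 7c) ^ 72 = e7 ^ 72 = 95
byte 4: (ec ^ 5a) ^ 3a = b6 ^ 3a = 8c
byte 5: (0c ^ bb) ^ 20 = b7 ^ 20 = 97
byte 6: (fa ^ 9a) ^ 20 = 60 ^ 20 = 40
byte 7: (28 ^ 01) ^ 68 = 29 ^ 68 = 41
byte 8: (42 ^ 08) ^ 65 = 4a ^ 65 = 2f
byte 9: (e0 ^ 2d) ^ 6c = cd ^ 6c = a1
byte 10: (83 ^ 2e) ^ 6c = ad ^ 6c = c1
byte 11: (67 ^ 49) ^ 6f = 2e ^ 6f = 41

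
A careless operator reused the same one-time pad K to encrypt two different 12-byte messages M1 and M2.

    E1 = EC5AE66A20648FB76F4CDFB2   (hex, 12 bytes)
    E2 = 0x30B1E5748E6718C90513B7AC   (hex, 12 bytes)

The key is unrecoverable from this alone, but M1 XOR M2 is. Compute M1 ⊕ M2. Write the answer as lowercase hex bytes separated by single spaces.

dc eb 03 1e ae 03 97 7e 6a 5f 68 1e

E1 ⊕ E2 = (M1 ⊕ K) ⊕ (M2 ⊕ K) = M1 ⊕ M2 — the shared key cancels under XOR.
ec XOR 30 = dc
5a XOR b1 = eb
e6 XOR e5 = 03
6a XOR 74 = 1e
20 XOR 8e = ae
64 XOR 67 = 03
8f XOR 18 = 97
b7 XOR c9 = 7e
6f XOR 05 = 6a
4c XOR 13 = 5f
df XOR b7 = 68
b2 XOR ac = 1e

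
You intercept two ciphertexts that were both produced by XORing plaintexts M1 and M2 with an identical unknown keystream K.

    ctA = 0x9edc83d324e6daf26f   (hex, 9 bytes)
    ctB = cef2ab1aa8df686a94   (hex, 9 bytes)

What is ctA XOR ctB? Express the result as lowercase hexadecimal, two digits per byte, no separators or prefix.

ctA ⊕ ctB = (M1 ⊕ K) ⊕ (M2 ⊕ K) = M1 ⊕ M2 — the shared key cancels under XOR.
9e ^ ce = 50
dc ^ f2 = 2e
83 ^ ab = 28
d3 ^ 1a = c9
24 ^ a8 = 8c
e6 ^ df = 39
da ^ 68 = b2
f2 ^ 6a = 98
6f ^ 94 = fb

502e28c98c39b298fb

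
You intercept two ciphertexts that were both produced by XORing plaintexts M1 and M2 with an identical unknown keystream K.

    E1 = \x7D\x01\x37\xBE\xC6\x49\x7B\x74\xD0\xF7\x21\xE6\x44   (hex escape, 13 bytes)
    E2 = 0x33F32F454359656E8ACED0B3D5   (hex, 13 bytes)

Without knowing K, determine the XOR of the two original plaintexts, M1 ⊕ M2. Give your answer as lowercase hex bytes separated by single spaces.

4e f2 18 fb 85 10 1e 1a 5a 39 f1 55 91

E1 ⊕ E2 = (M1 ⊕ K) ⊕ (M2 ⊕ K) = M1 ⊕ M2 — the shared key cancels under XOR.
01111101 ⊕ 00110011 = 01001110
00000001 ⊕ 11110011 = 11110010
00110111 ⊕ 00101111 = 00011000
10111110 ⊕ 01000101 = 11111011
11000110 ⊕ 01000011 = 10000101
01001001 ⊕ 01011001 = 00010000
01111011 ⊕ 01100101 = 00011110
01110100 ⊕ 01101110 = 00011010
11010000 ⊕ 10001010 = 01011010
11110111 ⊕ 11001110 = 00111001
00100001 ⊕ 11010000 = 11110001
11100110 ⊕ 10110011 = 01010101
01000100 ⊕ 11010101 = 10010001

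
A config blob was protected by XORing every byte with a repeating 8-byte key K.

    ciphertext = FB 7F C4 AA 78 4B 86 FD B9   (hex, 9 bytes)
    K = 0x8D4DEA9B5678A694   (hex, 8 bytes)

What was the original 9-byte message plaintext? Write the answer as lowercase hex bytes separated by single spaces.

76 32 2e 31 2e 33 20 69 34

The 8-byte key repeats, so the effective keystream is 8d 4d ea 9b 56 78 a6 94 8d.
byte 0: 251 ⊕ 141 = 118
byte 1: 127 ⊕  77 =  50
byte 2: 196 ⊕ 234 =  46
byte 3: 170 ⊕ 155 =  49
byte 4: 120 ⊕  86 =  46
byte 5:  75 ⊕ 120 =  51
byte 6: 134 ⊕ 166 =  32
byte 7: 253 ⊕ 148 = 105
byte 8: 185 ⊕ 141 =  52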